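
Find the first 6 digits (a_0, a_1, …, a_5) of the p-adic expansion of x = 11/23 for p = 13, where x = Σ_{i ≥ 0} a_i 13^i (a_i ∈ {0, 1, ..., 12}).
(a_0, …, a_5) = (5, 7, 0, 9, 1, 1)

v_13(11/23) = 0 (numerator and denominator both coprime to 13), so x ∈ ℤ_13^×. Compute digits iteratively via a_i = x_i mod 13, x_{i+1} = (x_i − a_i)/13, with x_0 = x:
  x_0 = 11/23;  a_0 = 5;  x_1 = (x_0 − 5)/13 = -8/23
  x_1 = -8/23;  a_1 = 7;  x_2 = (x_1 − 7)/13 = -13/23
  x_2 = -13/23;  a_2 = 0;  x_3 = (x_2 − 0)/13 = -1/23
  x_3 = -1/23;  a_3 = 9;  x_4 = (x_3 − 9)/13 = -16/23
  x_4 = -16/23;  a_4 = 1;  x_5 = (x_4 − 1)/13 = -3/23
  x_5 = -3/23;  a_5 = 1;  x_6 = (x_5 − 1)/13 = -2/23
Digits: (5, 7, 0, 9, 1, 1).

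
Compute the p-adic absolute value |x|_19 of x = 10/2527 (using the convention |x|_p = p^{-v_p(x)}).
|10/2527|_19 = 361

Step 1 — compute v_19(x) by factoring powers of 19 out of the numerator and denominator: v_19(10/2527) = -2. Step 2 — apply |x|_p = p^{-v_p(x)} = 19^{2} = 361.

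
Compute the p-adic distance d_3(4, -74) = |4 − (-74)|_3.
d_3(4, -74) = 1/3

Step 1 — x − y = 4 − (-74) = 78. Step 2 — v_3(78) = 1 (factor: 78 = (3^1 · 26); the sign does not affect v_p). Step 3 — |x − y|_3 = 3^{-1} = 1/3.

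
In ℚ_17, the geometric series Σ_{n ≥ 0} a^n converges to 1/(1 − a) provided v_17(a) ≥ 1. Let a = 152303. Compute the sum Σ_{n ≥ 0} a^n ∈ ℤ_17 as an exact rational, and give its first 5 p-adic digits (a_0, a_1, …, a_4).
Σ a^n = 1/(1 − a) = -1/152302;  first 5 digits = (1, 0, 0, 14, 1)

v_17(a) = 3 ≥ 1, so the series converges in ℤ_17 to 1/(1 − a) = 1/(1 − 152303) = -1/152302. Expand this rational in ℤ_17: compute digits iteratively via d_i = x_i mod 17, x_{i+1} = (x_i − d_i)/17. The first 5 digits are (1, 0, 0, 14, 1).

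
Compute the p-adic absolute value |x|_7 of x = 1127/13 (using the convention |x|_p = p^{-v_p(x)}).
|1127/13|_7 = 1/49

Step 1 — compute v_7(x) by factoring powers of 7 out of the numerator and denominator: v_7(1127/13) = 2. Step 2 — apply |x|_p = p^{-v_p(x)} = 7^{-2} = 1/49.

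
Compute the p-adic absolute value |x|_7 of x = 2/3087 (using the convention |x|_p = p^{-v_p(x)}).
|2/3087|_7 = 343

Step 1 — compute v_7(x) by factoring powers of 7 out of the numerator and denominator: v_7(2/3087) = -3. Step 2 — apply |x|_p = p^{-v_p(x)} = 7^{3} = 343.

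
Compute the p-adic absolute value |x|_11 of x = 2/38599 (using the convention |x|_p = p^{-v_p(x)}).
|2/38599|_11 = 1331

Step 1 — compute v_11(x) by factoring powers of 11 out of the numerator and denominator: v_11(2/38599) = -3. Step 2 — apply |x|_p = p^{-v_p(x)} = 11^{3} = 1331.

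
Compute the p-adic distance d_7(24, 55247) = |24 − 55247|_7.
d_7(24, 55247) = 1/2401

Step 1 — x − y = 24 − 55247 = -55223. Step 2 — v_7(-55223) = 4 (factor: -55223 = −(7^4 · 23); the sign does not affect v_p). Step 3 — |x − y|_7 = 7^{-4} = 1/2401.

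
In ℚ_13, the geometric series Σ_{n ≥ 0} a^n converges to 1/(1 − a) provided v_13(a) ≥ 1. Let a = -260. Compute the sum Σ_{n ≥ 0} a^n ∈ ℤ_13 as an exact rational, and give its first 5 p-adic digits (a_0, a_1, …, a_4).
Σ a^n = 1/(1 − a) = 1/261;  first 5 digits = (1, 6, 8, 12, 6)

v_13(a) = 1 ≥ 1, so the series converges in ℤ_13 to 1/(1 − a) = 1/(1 − (-260)) = 1/261. Expand this rational in ℤ_13: compute digits iteratively via d_i = x_i mod 13, x_{i+1} = (x_i − d_i)/13. The first 5 digits are (1, 6, 8, 12, 6).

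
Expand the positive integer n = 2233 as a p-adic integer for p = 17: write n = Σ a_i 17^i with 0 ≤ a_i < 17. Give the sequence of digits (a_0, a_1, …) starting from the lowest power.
(a_0, a_1, …) = (6, 12, 7)

Repeated division by 17 gives the digits low-to-high: 2233 = 6 + 12·17^1 + 7·17^2. Digit sequence: (6, 12, 7).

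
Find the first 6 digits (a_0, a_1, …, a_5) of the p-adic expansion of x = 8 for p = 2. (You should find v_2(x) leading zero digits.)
(a_0, …, a_5) = (0, 0, 0, 1, 0, 0)

v_2(8) = 3, so a_0 = ... = a_2 = 0. Factor out: x = 2^3 · u with u = 1 a unit in ℤ_2. Expand u iteratively via a_{v+i} = u_i mod 2, u_{i+1} = (u_i − a_{v+i})/2:
  u_0 = 1;  a_3 = 1;  u_1 = (u_0 − 1)/2 = 0
  u_1 = 0;  a_4 = 0;  u_2 = (u_1 − 0)/2 = 0
  u_2 = 0;  a_5 = 0;  u_3 = (u_2 − 0)/2 = 0
Digits: (0, 0, 0, 1, 0, 0).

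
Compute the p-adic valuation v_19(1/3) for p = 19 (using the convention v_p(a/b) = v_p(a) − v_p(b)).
v_19(1/3) = 0

Factor powers of 19 from the numerator and denominator of the reduced fraction: 1 = 19^0 · 1 and 3 = 19^0 · 3. Apply v_p(a/b) = v_p(a) − v_p(b): v_19(1/3) = 0 − 0 = 0.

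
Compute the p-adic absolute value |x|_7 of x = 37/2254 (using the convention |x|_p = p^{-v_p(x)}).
|37/2254|_7 = 49

Step 1 — compute v_7(x) by factoring powers of 7 out of the numerator and denominator: v_7(37/2254) = -2. Step 2 — apply |x|_p = p^{-v_p(x)} = 7^{2} = 49.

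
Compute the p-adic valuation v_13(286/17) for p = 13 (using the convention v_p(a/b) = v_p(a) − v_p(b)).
v_13(286/17) = 1

Factor powers of 13 from the numerator and denominator of the reduced fraction: 286 = 13^1 · 22 and 17 = 13^0 · 17. Apply v_p(a/b) = v_p(a) − v_p(b): v_13(286/17) = 1 − 0 = 1.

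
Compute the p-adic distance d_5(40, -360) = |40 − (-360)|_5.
d_5(40, -360) = 1/25

Step 1 — x − y = 40 − (-360) = 400. Step 2 — v_5(400) = 2 (factor: 400 = (5^2 · 16); the sign does not affect v_p). Step 3 — |x − y|_5 = 5^{-2} = 1/25.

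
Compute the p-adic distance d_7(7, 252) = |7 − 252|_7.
d_7(7, 252) = 1/49

Step 1 — x − y = 7 − 252 = -245. Step 2 — v_7(-245) = 2 (factor: -245 = −(7^2 · 5); the sign does not affect v_p). Step 3 — |x − y|_7 = 7^{-2} = 1/49.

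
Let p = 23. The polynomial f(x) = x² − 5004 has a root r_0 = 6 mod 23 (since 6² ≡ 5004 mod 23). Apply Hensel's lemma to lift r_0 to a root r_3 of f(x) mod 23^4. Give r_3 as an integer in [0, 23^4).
r_3 = 132141 (mod 279841)

Hensel's recurrence: r_{i+1} = r_i − f(r_i)·(f′(r_i))^{-1} mod 23^{i+2}, with f′(x) = 2x. Iterate:
  r_0 = 6 (mod 23)
  r_1 = 420 (mod 529)
  r_2 = 10471 (mod 12167)
  r_3 = 132141 (mod 279841)
Final: r_3 = 132141, and one checks f(r_3) ≡ 0 mod 23^4.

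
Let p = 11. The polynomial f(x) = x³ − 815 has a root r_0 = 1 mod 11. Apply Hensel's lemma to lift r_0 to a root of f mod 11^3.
r_2 = 595 (mod 1331)

Hensel: r_{i+1} = r_i − f(r_i)/f′(r_i) mod 11^{i+2}, where f′(x) = 3x². Iterate:
  r_0 = 1 (mod 11)
  r_1 = 111 (mod 121)
  r_2 = 595 (mod 1331)
Final: r = 595 with f(r) ≡ 0 mod 11^3.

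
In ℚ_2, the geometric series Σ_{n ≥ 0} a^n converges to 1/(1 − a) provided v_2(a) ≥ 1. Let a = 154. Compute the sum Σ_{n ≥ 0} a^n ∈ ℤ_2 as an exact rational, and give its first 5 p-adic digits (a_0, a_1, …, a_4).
Σ a^n = 1/(1 − a) = -1/153;  first 5 digits = (1, 1, 1, 0, 1)

v_2(a) = 1 ≥ 1, so the series converges in ℤ_2 to 1/(1 − a) = 1/(1 − 154) = -1/153. Expand this rational in ℤ_2: compute digits iteratively via d_i = x_i mod 2, x_{i+1} = (x_i − d_i)/2. The first 5 digits are (1, 1, 1, 0, 1).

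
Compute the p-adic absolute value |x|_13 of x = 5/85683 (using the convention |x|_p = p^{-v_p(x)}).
|5/85683|_13 = 28561

Step 1 — compute v_13(x) by factoring powers of 13 out of the numerator and denominator: v_13(5/85683) = -4. Step 2 — apply |x|_p = p^{-v_p(x)} = 13^{4} = 28561.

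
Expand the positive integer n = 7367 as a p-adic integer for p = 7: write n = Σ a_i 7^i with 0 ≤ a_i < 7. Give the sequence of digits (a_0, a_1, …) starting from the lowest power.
(a_0, a_1, …) = (3, 2, 3, 0, 3)

Repeated division by 7 gives the digits low-to-high: 7367 = 3 + 2·7^1 + 3·7^2 + 3·7^4. Digit sequence: (3, 2, 3, 0, 3).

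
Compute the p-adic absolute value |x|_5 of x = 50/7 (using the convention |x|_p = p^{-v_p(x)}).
|50/7|_5 = 1/25

Step 1 — compute v_5(x) by factoring powers of 5 out of the numerator and denominator: v_5(50/7) = 2. Step 2 — apply |x|_p = p^{-v_p(x)} = 5^{-2} = 1/25.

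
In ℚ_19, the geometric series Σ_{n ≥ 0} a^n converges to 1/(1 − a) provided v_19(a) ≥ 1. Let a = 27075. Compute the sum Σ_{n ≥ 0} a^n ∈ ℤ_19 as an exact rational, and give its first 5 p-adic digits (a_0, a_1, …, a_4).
Σ a^n = 1/(1 − a) = -1/27074;  first 5 digits = (1, 0, 18, 3, 1)

v_19(a) = 2 ≥ 1, so the series converges in ℤ_19 to 1/(1 − a) = 1/(1 − 27075) = -1/27074. Expand this rational in ℤ_19: compute digits iteratively via d_i = x_i mod 19, x_{i+1} = (x_i − d_i)/19. The first 5 digits are (1, 0, 18, 3, 1).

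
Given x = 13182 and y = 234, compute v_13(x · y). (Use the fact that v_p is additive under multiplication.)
v_13(3084588) = 4

v_p(x) = 3 (factor: 13182 = 13^3 · 6); v_p(y) = 1 (factor: 234 = 13^1 · 18). Additivity: v_p(xy) = v_p(x) + v_p(y) = 3 + 1 = 4. (Direct check: xy = 3084588 = 13^4 · (108).)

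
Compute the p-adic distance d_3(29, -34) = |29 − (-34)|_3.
d_3(29, -34) = 1/9

Step 1 — x − y = 29 − (-34) = 63. Step 2 — v_3(63) = 2 (factor: 63 = (3^2 · 7); the sign does not affect v_p). Step 3 — |x − y|_3 = 3^{-2} = 1/9.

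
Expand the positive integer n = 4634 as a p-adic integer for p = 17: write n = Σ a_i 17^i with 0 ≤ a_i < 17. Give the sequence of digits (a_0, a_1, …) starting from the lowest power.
(a_0, a_1, …) = (10, 0, 16)

Repeated division by 17 gives the digits low-to-high: 4634 = 10 + 16·17^2. Digit sequence: (10, 0, 16).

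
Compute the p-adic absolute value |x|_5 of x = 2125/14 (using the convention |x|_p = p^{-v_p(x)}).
|2125/14|_5 = 1/125

Step 1 — compute v_5(x) by factoring powers of 5 out of the numerator and denominator: v_5(2125/14) = 3. Step 2 — apply |x|_p = p^{-v_p(x)} = 5^{-3} = 1/125.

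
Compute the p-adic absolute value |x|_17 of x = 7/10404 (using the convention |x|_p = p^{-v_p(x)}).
|7/10404|_17 = 289

Step 1 — compute v_17(x) by factoring powers of 17 out of the numerator and denominator: v_17(7/10404) = -2. Step 2 — apply |x|_p = p^{-v_p(x)} = 17^{2} = 289.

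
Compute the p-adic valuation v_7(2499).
v_7(2499) = 2

v_7(n) is the largest exponent k such that 7^k divides n. Factor out: 2499 = 7^2 · 51. (Sign doesn't affect v_p.) So v_7(2499) = 2.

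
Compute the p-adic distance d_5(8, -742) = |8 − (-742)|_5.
d_5(8, -742) = 1/125

Step 1 — x − y = 8 − (-742) = 750. Step 2 — v_5(750) = 3 (factor: 750 = (5^3 · 6); the sign does not affect v_p). Step 3 — |x − y|_5 = 5^{-3} = 1/125.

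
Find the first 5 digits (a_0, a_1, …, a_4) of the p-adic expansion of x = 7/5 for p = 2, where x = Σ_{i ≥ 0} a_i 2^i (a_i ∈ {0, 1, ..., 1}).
(a_0, …, a_4) = (1, 1, 0, 1, 1)

v_2(7/5) = 0 (numerator and denominator both coprime to 2), so x ∈ ℤ_2^×. Compute digits iteratively via a_i = x_i mod 2, x_{i+1} = (x_i − a_i)/2, with x_0 = x:
  x_0 = 7/5;  a_0 = 1;  x_1 = (x_0 − 1)/2 = 1/5
  x_1 = 1/5;  a_1 = 1;  x_2 = (x_1 − 1)/2 = -2/5
  x_2 = -2/5;  a_2 = 0;  x_3 = (x_2 − 0)/2 = -1/5
  x_3 = -1/5;  a_3 = 1;  x_4 = (x_3 − 1)/2 = -3/5
  x_4 = -3/5;  a_4 = 1;  x_5 = (x_4 − 1)/2 = -4/5
Digits: (1, 1, 0, 1, 1).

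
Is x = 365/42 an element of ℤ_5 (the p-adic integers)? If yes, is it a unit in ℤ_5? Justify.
x ∈ ℤ_5 but not a unit; v_5(x) = 1 > 0

ℤ_5 = {x ∈ ℚ_5 : v_5(x) ≥ 0} and ℤ_5^× = {x ∈ ℤ_5 : v_5(x) = 0}. Here v_5(365/42) = v_5(num) − v_5(den) = 1; compare against these criteria.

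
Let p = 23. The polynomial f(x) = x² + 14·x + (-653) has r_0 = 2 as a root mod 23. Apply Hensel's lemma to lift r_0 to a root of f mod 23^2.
r_1 = 301 (mod 529)

Hensel: r_{i+1} = r_i − f(r_i)·(f′(r_i))^{-1} mod 23^{i+2}, f′(x) = 2x + 14. Iterate:
  r_0 = 2 (mod 23)
  r_1 = 301 (mod 529)
Final: r = 301 satisfies f(r) ≡ 0 mod 23^2.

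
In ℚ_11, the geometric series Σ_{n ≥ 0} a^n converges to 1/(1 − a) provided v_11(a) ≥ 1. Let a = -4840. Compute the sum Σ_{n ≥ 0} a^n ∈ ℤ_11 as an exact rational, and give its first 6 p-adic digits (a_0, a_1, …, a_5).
Σ a^n = 1/(1 − a) = 1/4841;  first 6 digits = (1, 0, 4, 7, 4, 2)

v_11(a) = 2 ≥ 1, so the series converges in ℤ_11 to 1/(1 − a) = 1/(1 − (-4840)) = 1/4841. Expand this rational in ℤ_11: compute digits iteratively via d_i = x_i mod 11, x_{i+1} = (x_i − d_i)/11. The first 6 digits are (1, 0, 4, 7, 4, 2).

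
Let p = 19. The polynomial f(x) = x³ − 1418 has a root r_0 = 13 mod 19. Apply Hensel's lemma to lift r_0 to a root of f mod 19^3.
r_2 = 5257 (mod 6859)

Hensel: r_{i+1} = r_i − f(r_i)/f′(r_i) mod 19^{i+2}, where f′(x) = 3x². Iterate:
  r_0 = 13 (mod 19)
  r_1 = 203 (mod 361)
  r_2 = 5257 (mod 6859)
Final: r = 5257 with f(r) ≡ 0 mod 19^3.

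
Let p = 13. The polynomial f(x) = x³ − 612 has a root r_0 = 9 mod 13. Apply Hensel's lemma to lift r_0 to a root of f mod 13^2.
r_1 = 165 (mod 169)

Hensel: r_{i+1} = r_i − f(r_i)/f′(r_i) mod 13^{i+2}, where f′(x) = 3x². Iterate:
  r_0 = 9 (mod 13)
  r_1 = 165 (mod 169)
Final: r = 165 with f(r) ≡ 0 mod 13^2.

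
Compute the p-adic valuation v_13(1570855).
v_13(1570855) = 4

v_13(n) is the largest exponent k such that 13^k divides n. Factor out: 1570855 = 13^4 · 55. (Sign doesn't affect v_p.) So v_13(1570855) = 4.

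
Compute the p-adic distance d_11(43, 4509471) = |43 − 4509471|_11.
d_11(43, 4509471) = 1/161051

Step 1 — x − y = 43 − 4509471 = -4509428. Step 2 — v_11(-4509428) = 5 (factor: -4509428 = −(11^5 · 28); the sign does not affect v_p). Step 3 — |x − y|_11 = 11^{-5} = 1/161051.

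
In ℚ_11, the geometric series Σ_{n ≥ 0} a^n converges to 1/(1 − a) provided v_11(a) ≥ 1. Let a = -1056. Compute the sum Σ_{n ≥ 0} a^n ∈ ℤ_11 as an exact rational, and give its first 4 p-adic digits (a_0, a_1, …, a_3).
Σ a^n = 1/(1 − a) = 1/1057;  first 4 digits = (1, 3, 0, 6)

v_11(a) = 1 ≥ 1, so the series converges in ℤ_11 to 1/(1 − a) = 1/(1 − (-1056)) = 1/1057. Expand this rational in ℤ_11: compute digits iteratively via d_i = x_i mod 11, x_{i+1} = (x_i − d_i)/11. The first 4 digits are (1, 3, 0, 6).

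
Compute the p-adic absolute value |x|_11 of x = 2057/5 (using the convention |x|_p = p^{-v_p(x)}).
|2057/5|_11 = 1/121

Step 1 — compute v_11(x) by factoring powers of 11 out of the numerator and denominator: v_11(2057/5) = 2. Step 2 — apply |x|_p = p^{-v_p(x)} = 11^{-2} = 1/121.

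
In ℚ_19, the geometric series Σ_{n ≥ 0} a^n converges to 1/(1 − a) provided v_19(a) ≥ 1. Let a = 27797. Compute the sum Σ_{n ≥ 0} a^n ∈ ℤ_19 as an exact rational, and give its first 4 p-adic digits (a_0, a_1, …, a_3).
Σ a^n = 1/(1 − a) = -1/27796;  first 4 digits = (1, 0, 1, 4)

v_19(a) = 2 ≥ 1, so the series converges in ℤ_19 to 1/(1 − a) = 1/(1 − 27797) = -1/27796. Expand this rational in ℤ_19: compute digits iteratively via d_i = x_i mod 19, x_{i+1} = (x_i − d_i)/19. The first 4 digits are (1, 0, 1, 4).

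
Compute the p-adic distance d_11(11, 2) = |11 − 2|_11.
d_11(11, 2) = 1

Step 1 — x − y = 11 − 2 = 9. Step 2 — v_11(9) = 0 (factor: 9 = (11^0 · 9); the sign does not affect v_p). Step 3 — |x − y|_11 = 11^{0} = 1.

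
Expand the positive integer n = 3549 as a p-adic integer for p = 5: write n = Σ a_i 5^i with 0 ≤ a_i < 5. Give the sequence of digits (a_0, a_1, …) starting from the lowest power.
(a_0, a_1, …) = (4, 4, 1, 3, 0, 1)

Repeated division by 5 gives the digits low-to-high: 3549 = 4 + 4·5^1 + 1·5^2 + 3·5^3 + 1·5^5. Digit sequence: (4, 4, 1, 3, 0, 1).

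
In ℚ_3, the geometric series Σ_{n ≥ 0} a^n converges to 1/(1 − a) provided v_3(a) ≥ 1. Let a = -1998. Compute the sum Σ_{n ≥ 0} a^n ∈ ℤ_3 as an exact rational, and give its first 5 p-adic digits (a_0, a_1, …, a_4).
Σ a^n = 1/(1 − a) = 1/1999;  first 5 digits = (1, 0, 0, 1, 2)

v_3(a) = 3 ≥ 1, so the series converges in ℤ_3 to 1/(1 − a) = 1/(1 − (-1998)) = 1/1999. Expand this rational in ℤ_3: compute digits iteratively via d_i = x_i mod 3, x_{i+1} = (x_i − d_i)/3. The first 5 digits are (1, 0, 0, 1, 2).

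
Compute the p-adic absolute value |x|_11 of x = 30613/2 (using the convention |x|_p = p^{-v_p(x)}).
|30613/2|_11 = 1/1331

Step 1 — compute v_11(x) by factoring powers of 11 out of the numerator and denominator: v_11(30613/2) = 3. Step 2 — apply |x|_p = p^{-v_p(x)} = 11^{-3} = 1/1331.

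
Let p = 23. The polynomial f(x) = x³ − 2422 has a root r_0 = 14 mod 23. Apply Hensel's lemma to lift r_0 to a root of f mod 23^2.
r_1 = 152 (mod 529)

Hensel: r_{i+1} = r_i − f(r_i)/f′(r_i) mod 23^{i+2}, where f′(x) = 3x². Iterate:
  r_0 = 14 (mod 23)
  r_1 = 152 (mod 529)
Final: r = 152 with f(r) ≡ 0 mod 23^2.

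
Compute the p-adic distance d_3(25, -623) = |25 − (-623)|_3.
d_3(25, -623) = 1/81

Step 1 — x − y = 25 − (-623) = 648. Step 2 — v_3(648) = 4 (factor: 648 = (3^4 · 8); the sign does not affect v_p). Step 3 — |x − y|_3 = 3^{-4} = 1/81.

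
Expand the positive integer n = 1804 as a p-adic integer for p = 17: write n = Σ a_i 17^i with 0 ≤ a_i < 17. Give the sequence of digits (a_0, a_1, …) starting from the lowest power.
(a_0, a_1, …) = (2, 4, 6)

Repeated division by 17 gives the digits low-to-high: 1804 = 2 + 4·17^1 + 6·17^2. Digit sequence: (2, 4, 6).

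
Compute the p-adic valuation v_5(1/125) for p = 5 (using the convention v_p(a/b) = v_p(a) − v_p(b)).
v_5(1/125) = -3

Factor powers of 5 from the numerator and denominator of the reduced fraction: 1 = 5^0 · 1 and 125 = 5^3 · 1. Apply v_p(a/b) = v_p(a) − v_p(b): v_5(1/125) = 0 − 3 = -3.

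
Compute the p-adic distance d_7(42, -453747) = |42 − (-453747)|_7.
d_7(42, -453747) = 1/16807

Step 1 — x − y = 42 − (-453747) = 453789. Step 2 — v_7(453789) = 5 (factor: 453789 = (7^5 · 27); the sign does not affect v_p). Step 3 — |x − y|_7 = 7^{-5} = 1/16807.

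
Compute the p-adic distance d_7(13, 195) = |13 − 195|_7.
d_7(13, 195) = 1/7

Step 1 — x − y = 13 − 195 = -182. Step 2 — v_7(-182) = 1 (factor: -182 = −(7^1 · 26); the sign does not affect v_p). Step 3 — |x − y|_7 = 7^{-1} = 1/7.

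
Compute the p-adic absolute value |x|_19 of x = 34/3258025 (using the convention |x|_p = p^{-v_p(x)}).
|34/3258025|_19 = 130321

Step 1 — compute v_19(x) by factoring powers of 19 out of the numerator and denominator: v_19(34/3258025) = -4. Step 2 — apply |x|_p = p^{-v_p(x)} = 19^{4} = 130321.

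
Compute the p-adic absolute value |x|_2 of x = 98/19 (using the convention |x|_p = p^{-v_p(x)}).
|98/19|_2 = 1/2

Step 1 — compute v_2(x) by factoring powers of 2 out of the numerator and denominator: v_2(98/19) = 1. Step 2 — apply |x|_p = p^{-v_p(x)} = 2^{-1} = 1/2.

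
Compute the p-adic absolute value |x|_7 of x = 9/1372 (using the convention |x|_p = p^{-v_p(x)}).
|9/1372|_7 = 343

Step 1 — compute v_7(x) by factoring powers of 7 out of the numerator and denominator: v_7(9/1372) = -3. Step 2 — apply |x|_p = p^{-v_p(x)} = 7^{3} = 343.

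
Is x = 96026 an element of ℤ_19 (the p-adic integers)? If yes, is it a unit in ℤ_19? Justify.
x ∈ ℤ_19 but not a unit; v_19(x) = 3 > 0

ℤ_19 = {x ∈ ℚ_19 : v_19(x) ≥ 0} and ℤ_19^× = {x ∈ ℤ_19 : v_19(x) = 0}. Here v_19(96026) = v_19(num) − v_19(den) = 3; compare against these criteria.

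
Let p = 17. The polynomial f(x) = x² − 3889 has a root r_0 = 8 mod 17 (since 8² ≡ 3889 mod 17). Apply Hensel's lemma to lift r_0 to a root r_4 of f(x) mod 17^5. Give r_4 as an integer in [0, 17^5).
r_4 = 284605 (mod 1419857)

Hensel's recurrence: r_{i+1} = r_i − f(r_i)·(f′(r_i))^{-1} mod 17^{i+2}, with f′(x) = 2x. Iterate:
  r_0 = 8 (mod 17)
  r_1 = 229 (mod 289)
  r_2 = 4564 (mod 4913)
  r_3 = 34042 (mod 83521)
  r_4 = 284605 (mod 1419857)
Final: r_4 = 284605, and one checks f(r_4) ≡ 0 mod 17^5.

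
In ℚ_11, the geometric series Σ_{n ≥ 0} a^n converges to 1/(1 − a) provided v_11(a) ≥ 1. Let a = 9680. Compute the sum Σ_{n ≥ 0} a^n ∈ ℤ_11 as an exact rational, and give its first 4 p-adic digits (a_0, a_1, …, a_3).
Σ a^n = 1/(1 − a) = -1/9679;  first 4 digits = (1, 0, 3, 7)

v_11(a) = 2 ≥ 1, so the series converges in ℤ_11 to 1/(1 − a) = 1/(1 − 9680) = -1/9679. Expand this rational in ℤ_11: compute digits iteratively via d_i = x_i mod 11, x_{i+1} = (x_i − d_i)/11. The first 4 digits are (1, 0, 3, 7).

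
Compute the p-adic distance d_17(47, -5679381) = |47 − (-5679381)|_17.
d_17(47, -5679381) = 1/1419857

Step 1 — x − y = 47 − (-5679381) = 5679428. Step 2 — v_17(5679428) = 5 (factor: 5679428 = (17^5 · 4); the sign does not affect v_p). Step 3 — |x − y|_17 = 17^{-5} = 1/1419857.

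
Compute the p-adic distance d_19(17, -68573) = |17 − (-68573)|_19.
d_19(17, -68573) = 1/6859

Step 1 — x − y = 17 − (-68573) = 68590. Step 2 — v_19(68590) = 3 (factor: 68590 = (19^3 · 10); the sign does not affect v_p). Step 3 — |x − y|_19 = 19^{-3} = 1/6859.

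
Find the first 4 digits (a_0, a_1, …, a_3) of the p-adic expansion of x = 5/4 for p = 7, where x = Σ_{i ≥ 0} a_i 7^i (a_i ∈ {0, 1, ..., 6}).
(a_0, …, a_3) = (3, 5, 1, 5)

v_7(5/4) = 0 (numerator and denominator both coprime to 7), so x ∈ ℤ_7^×. Compute digits iteratively via a_i = x_i mod 7, x_{i+1} = (x_i − a_i)/7, with x_0 = x:
  x_0 = 5/4;  a_0 = 3;  x_1 = (x_0 − 3)/7 = -1/4
  x_1 = -1/4;  a_1 = 5;  x_2 = (x_1 − 5)/7 = -3/4
  x_2 = -3/4;  a_2 = 1;  x_3 = (x_2 − 1)/7 = -1/4
  x_3 = -1/4;  a_3 = 5;  x_4 = (x_3 − 5)/7 = -3/4
Digits: (3, 5, 1, 5).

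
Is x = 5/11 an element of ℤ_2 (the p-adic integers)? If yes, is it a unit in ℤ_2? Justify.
x ∈ ℤ_2^× (unit); v_2(x) = 0

ℤ_2 = {x ∈ ℚ_2 : v_2(x) ≥ 0} and ℤ_2^× = {x ∈ ℤ_2 : v_2(x) = 0}. Here v_2(5/11) = v_2(num) − v_2(den) = 0; compare against these criteria.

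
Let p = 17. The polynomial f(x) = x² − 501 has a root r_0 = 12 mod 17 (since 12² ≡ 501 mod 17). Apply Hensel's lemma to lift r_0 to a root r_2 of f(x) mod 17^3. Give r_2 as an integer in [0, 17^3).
r_2 = 2375 (mod 4913)

Hensel's recurrence: r_{i+1} = r_i − f(r_i)·(f′(r_i))^{-1} mod 17^{i+2}, with f′(x) = 2x. Iterate:
  r_0 = 12 (mod 17)
  r_1 = 63 (mod 289)
  r_2 = 2375 (mod 4913)
Final: r_2 = 2375, and one checks f(r_2) ≡ 0 mod 17^3.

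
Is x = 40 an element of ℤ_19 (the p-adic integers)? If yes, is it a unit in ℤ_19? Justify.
x ∈ ℤ_19^× (unit); v_19(x) = 0

ℤ_19 = {x ∈ ℚ_19 : v_19(x) ≥ 0} and ℤ_19^× = {x ∈ ℤ_19 : v_19(x) = 0}. Here v_19(40) = v_19(num) − v_19(den) = 0; compare against these criteria.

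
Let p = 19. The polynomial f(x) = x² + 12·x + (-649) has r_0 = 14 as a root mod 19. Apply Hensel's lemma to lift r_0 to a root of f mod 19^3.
r_2 = 3586 (mod 6859)

Hensel: r_{i+1} = r_i − f(r_i)·(f′(r_i))^{-1} mod 19^{i+2}, f′(x) = 2x + 12. Iterate:
  r_0 = 14 (mod 19)
  r_1 = 337 (mod 361)
  r_2 = 3586 (mod 6859)
Final: r = 3586 satisfies f(r) ≡ 0 mod 19^3.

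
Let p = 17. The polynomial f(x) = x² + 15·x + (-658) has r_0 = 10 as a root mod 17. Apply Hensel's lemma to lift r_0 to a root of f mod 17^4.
r_3 = 11689 (mod 83521)

Hensel: r_{i+1} = r_i − f(r_i)·(f′(r_i))^{-1} mod 17^{i+2}, f′(x) = 2x + 15. Iterate:
  r_0 = 10 (mod 17)
  r_1 = 129 (mod 289)
  r_2 = 1863 (mod 4913)
  r_3 = 11689 (mod 83521)
Final: r = 11689 satisfies f(r) ≡ 0 mod 17^4.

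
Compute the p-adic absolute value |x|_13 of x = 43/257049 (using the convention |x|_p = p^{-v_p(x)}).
|43/257049|_13 = 28561

Step 1 — compute v_13(x) by factoring powers of 13 out of the numerator and denominator: v_13(43/257049) = -4. Step 2 — apply |x|_p = p^{-v_p(x)} = 13^{4} = 28561.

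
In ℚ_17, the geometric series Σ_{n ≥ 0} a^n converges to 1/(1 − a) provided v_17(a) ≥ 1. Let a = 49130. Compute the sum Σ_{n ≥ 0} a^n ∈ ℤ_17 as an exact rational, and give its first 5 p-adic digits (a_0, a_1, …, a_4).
Σ a^n = 1/(1 − a) = -1/49129;  first 5 digits = (1, 0, 0, 10, 0)

v_17(a) = 3 ≥ 1, so the series converges in ℤ_17 to 1/(1 − a) = 1/(1 − 49130) = -1/49129. Expand this rational in ℤ_17: compute digits iteratively via d_i = x_i mod 17, x_{i+1} = (x_i − d_i)/17. The first 5 digits are (1, 0, 0, 10, 0).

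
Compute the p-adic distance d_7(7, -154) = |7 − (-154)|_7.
d_7(7, -154) = 1/7

Step 1 — x − y = 7 − (-154) = 161. Step 2 — v_7(161) = 1 (factor: 161 = (7^1 · 23); the sign does not affect v_p). Step 3 — |x − y|_7 = 7^{-1} = 1/7.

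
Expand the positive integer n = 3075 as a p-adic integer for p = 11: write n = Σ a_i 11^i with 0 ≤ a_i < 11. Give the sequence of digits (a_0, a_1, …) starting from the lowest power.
(a_0, a_1, …) = (6, 4, 3, 2)

Repeated division by 11 gives the digits low-to-high: 3075 = 6 + 4·11^1 + 3·11^2 + 2·11^3. Digit sequence: (6, 4, 3, 2).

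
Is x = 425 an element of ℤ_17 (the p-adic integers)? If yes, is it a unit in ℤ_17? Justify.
x ∈ ℤ_17 but not a unit; v_17(x) = 1 > 0

ℤ_17 = {x ∈ ℚ_17 : v_17(x) ≥ 0} and ℤ_17^× = {x ∈ ℤ_17 : v_17(x) = 0}. Here v_17(425) = v_17(num) − v_17(den) = 1; compare against these criteria.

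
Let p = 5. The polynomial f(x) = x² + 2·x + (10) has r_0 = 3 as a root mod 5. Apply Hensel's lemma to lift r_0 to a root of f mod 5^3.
r_2 = 78 (mod 125)

Hensel: r_{i+1} = r_i − f(r_i)·(f′(r_i))^{-1} mod 5^{i+2}, f′(x) = 2x + 2. Iterate:
  r_0 = 3 (mod 5)
  r_1 = 3 (mod 25)
  r_2 = 78 (mod 125)
Final: r = 78 satisfies f(r) ≡ 0 mod 5^3.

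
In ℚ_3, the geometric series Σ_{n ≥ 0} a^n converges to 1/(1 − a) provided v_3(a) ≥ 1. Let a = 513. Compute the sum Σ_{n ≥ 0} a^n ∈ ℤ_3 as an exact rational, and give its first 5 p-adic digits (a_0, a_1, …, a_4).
Σ a^n = 1/(1 − a) = -1/512;  first 5 digits = (1, 0, 0, 1, 0)

v_3(a) = 3 ≥ 1, so the series converges in ℤ_3 to 1/(1 − a) = 1/(1 − 513) = -1/512. Expand this rational in ℤ_3: compute digits iteratively via d_i = x_i mod 3, x_{i+1} = (x_i − d_i)/3. The first 5 digits are (1, 0, 0, 1, 0).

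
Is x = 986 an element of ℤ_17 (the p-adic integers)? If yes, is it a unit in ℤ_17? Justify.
x ∈ ℤ_17 but not a unit; v_17(x) = 1 > 0

ℤ_17 = {x ∈ ℚ_17 : v_17(x) ≥ 0} and ℤ_17^× = {x ∈ ℤ_17 : v_17(x) = 0}. Here v_17(986) = v_17(num) − v_17(den) = 1; compare against these criteria.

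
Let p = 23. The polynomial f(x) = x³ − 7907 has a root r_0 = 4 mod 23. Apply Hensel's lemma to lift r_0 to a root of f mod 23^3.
r_2 = 10538 (mod 12167)

Hensel: r_{i+1} = r_i − f(r_i)/f′(r_i) mod 23^{i+2}, where f′(x) = 3x². Iterate:
  r_0 = 4 (mod 23)
  r_1 = 487 (mod 529)
  r_2 = 10538 (mod 12167)
Final: r = 10538 with f(r) ≡ 0 mod 23^3.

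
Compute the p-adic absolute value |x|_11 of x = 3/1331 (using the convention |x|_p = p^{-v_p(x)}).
|3/1331|_11 = 1331

Step 1 — compute v_11(x) by factoring powers of 11 out of the numerator and denominator: v_11(3/1331) = -3. Step 2 — apply |x|_p = p^{-v_p(x)} = 11^{3} = 1331.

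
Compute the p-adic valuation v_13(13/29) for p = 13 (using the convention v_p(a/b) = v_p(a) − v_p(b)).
v_13(13/29) = 1

Factor powers of 13 from the numerator and denominator of the reduced fraction: 13 = 13^1 · 1 and 29 = 13^0 · 29. Apply v_p(a/b) = v_p(a) − v_p(b): v_13(13/29) = 1 − 0 = 1.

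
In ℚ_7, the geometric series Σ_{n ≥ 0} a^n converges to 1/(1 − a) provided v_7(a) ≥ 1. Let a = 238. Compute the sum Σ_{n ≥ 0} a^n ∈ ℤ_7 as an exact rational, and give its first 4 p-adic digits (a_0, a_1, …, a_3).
Σ a^n = 1/(1 − a) = -1/237;  first 4 digits = (1, 6, 5, 3)

v_7(a) = 1 ≥ 1, so the series converges in ℤ_7 to 1/(1 − a) = 1/(1 − 238) = -1/237. Expand this rational in ℤ_7: compute digits iteratively via d_i = x_i mod 7, x_{i+1} = (x_i − d_i)/7. The first 4 digits are (1, 6, 5, 3).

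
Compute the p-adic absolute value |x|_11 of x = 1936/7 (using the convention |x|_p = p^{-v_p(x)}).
|1936/7|_11 = 1/121

Step 1 — compute v_11(x) by factoring powers of 11 out of the numerator and denominator: v_11(1936/7) = 2. Step 2 — apply |x|_p = p^{-v_p(x)} = 11^{-2} = 1/121.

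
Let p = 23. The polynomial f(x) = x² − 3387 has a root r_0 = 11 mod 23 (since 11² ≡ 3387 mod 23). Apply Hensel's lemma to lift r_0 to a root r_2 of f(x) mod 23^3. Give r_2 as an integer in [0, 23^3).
r_2 = 3093 (mod 12167)

Hensel's recurrence: r_{i+1} = r_i − f(r_i)·(f′(r_i))^{-1} mod 23^{i+2}, with f′(x) = 2x. Iterate:
  r_0 = 11 (mod 23)
  r_1 = 448 (mod 529)
  r_2 = 3093 (mod 12167)
Final: r_2 = 3093, and one checks f(r_2) ≡ 0 mod 23^3.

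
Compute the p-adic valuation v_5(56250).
v_5(56250) = 5

v_5(n) is the largest exponent k such that 5^k divides n. Factor out: 56250 = 5^5 · 18. (Sign doesn't affect v_p.) So v_5(56250) = 5.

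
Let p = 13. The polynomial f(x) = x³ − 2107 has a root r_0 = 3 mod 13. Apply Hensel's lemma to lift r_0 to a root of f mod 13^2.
r_1 = 55 (mod 169)

Hensel: r_{i+1} = r_i − f(r_i)/f′(r_i) mod 13^{i+2}, where f′(x) = 3x². Iterate:
  r_0 = 3 (mod 13)
  r_1 = 55 (mod 169)
Final: r = 55 with f(r) ≡ 0 mod 13^2.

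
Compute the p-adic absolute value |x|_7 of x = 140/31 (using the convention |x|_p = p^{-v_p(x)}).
|140/31|_7 = 1/7

Step 1 — compute v_7(x) by factoring powers of 7 out of the numerator and denominator: v_7(140/31) = 1. Step 2 — apply |x|_p = p^{-v_p(x)} = 7^{-1} = 1/7.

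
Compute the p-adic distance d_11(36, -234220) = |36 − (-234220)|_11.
d_11(36, -234220) = 1/14641

Step 1 — x − y = 36 − (-234220) = 234256. Step 2 — v_11(234256) = 4 (factor: 234256 = (11^4 · 16); the sign does not affect v_p). Step 3 — |x − y|_11 = 11^{-4} = 1/14641.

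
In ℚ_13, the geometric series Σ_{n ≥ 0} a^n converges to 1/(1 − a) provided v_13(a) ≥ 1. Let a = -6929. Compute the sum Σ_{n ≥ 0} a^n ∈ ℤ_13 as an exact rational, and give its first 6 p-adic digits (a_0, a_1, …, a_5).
Σ a^n = 1/(1 − a) = 1/6930;  first 6 digits = (1, 0, 11, 9, 3, 12)

v_13(a) = 2 ≥ 1, so the series converges in ℤ_13 to 1/(1 − a) = 1/(1 − (-6929)) = 1/6930. Expand this rational in ℤ_13: compute digits iteratively via d_i = x_i mod 13, x_{i+1} = (x_i − d_i)/13. The first 6 digits are (1, 0, 11, 9, 3, 12).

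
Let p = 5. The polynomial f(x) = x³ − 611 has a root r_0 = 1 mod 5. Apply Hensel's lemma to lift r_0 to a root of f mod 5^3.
r_2 = 96 (mod 125)

Hensel: r_{i+1} = r_i − f(r_i)/f′(r_i) mod 5^{i+2}, where f′(x) = 3x². Iterate:
  r_0 = 1 (mod 5)
  r_1 = 21 (mod 25)
  r_2 = 96 (mod 125)
Final: r = 96 with f(r) ≡ 0 mod 5^3.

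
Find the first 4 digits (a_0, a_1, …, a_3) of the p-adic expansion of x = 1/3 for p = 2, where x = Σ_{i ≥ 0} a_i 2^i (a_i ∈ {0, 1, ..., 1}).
(a_0, …, a_3) = (1, 1, 0, 1)

v_2(1/3) = 0 (numerator and denominator both coprime to 2), so x ∈ ℤ_2^×. Compute digits iteratively via a_i = x_i mod 2, x_{i+1} = (x_i − a_i)/2, with x_0 = x:
  x_0 = 1/3;  a_0 = 1;  x_1 = (x_0 − 1)/2 = -1/3
  x_1 = -1/3;  a_1 = 1;  x_2 = (x_1 − 1)/2 = -2/3
  x_2 = -2/3;  a_2 = 0;  x_3 = (x_2 − 0)/2 = -1/3
  x_3 = -1/3;  a_3 = 1;  x_4 = (x_3 − 1)/2 = -2/3
Digits: (1, 1, 0, 1).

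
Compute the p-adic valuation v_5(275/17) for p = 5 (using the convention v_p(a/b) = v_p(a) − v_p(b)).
v_5(275/17) = 2

Factor powers of 5 from the numerator and denominator of the reduced fraction: 275 = 5^2 · 11 and 17 = 5^0 · 17. Apply v_p(a/b) = v_p(a) − v_p(b): v_5(275/17) = 2 − 0 = 2.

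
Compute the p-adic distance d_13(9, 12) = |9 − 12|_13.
d_13(9, 12) = 1

Step 1 — x − y = 9 − 12 = -3. Step 2 — v_13(-3) = 0 (factor: -3 = −(13^0 · 3); the sign does not affect v_p). Step 3 — |x − y|_13 = 13^{0} = 1.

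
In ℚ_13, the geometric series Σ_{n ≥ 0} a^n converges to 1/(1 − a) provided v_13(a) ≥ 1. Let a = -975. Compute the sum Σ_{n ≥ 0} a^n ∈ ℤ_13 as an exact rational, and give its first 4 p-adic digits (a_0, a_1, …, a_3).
Σ a^n = 1/(1 − a) = 1/976;  first 4 digits = (1, 3, 3, 4)

v_13(a) = 1 ≥ 1, so the series converges in ℤ_13 to 1/(1 − a) = 1/(1 − (-975)) = 1/976. Expand this rational in ℤ_13: compute digits iteratively via d_i = x_i mod 13, x_{i+1} = (x_i − d_i)/13. The first 4 digits are (1, 3, 3, 4).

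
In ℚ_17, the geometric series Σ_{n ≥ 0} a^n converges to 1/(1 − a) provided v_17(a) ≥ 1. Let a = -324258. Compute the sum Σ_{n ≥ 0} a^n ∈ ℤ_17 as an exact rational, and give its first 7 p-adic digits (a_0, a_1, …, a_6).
Σ a^n = 1/(1 − a) = 1/324259;  first 7 digits = (1, 0, 0, 2, 13, 16, 3)

v_17(a) = 3 ≥ 1, so the series converges in ℤ_17 to 1/(1 − a) = 1/(1 − (-324258)) = 1/324259. Expand this rational in ℤ_17: compute digits iteratively via d_i = x_i mod 17, x_{i+1} = (x_i − d_i)/17. The first 7 digits are (1, 0, 0, 2, 13, 16, 3).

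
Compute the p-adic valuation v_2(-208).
v_2(-208) = 4

v_2(n) is the largest exponent k such that 2^k divides n. Factor out: -208 = -2^4 · 13. (Sign doesn't affect v_p.) So v_2(-208) = 4.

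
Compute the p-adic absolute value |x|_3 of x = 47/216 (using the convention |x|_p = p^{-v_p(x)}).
|47/216|_3 = 27

Step 1 — compute v_3(x) by factoring powers of 3 out of the numerator and denominator: v_3(47/216) = -3. Step 2 — apply |x|_p = p^{-v_p(x)} = 3^{3} = 27.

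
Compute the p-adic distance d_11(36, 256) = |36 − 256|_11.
d_11(36, 256) = 1/11

Step 1 — x − y = 36 − 256 = -220. Step 2 — v_11(-220) = 1 (factor: -220 = −(11^1 · 20); the sign does not affect v_p). Step 3 — |x − y|_11 = 11^{-1} = 1/11.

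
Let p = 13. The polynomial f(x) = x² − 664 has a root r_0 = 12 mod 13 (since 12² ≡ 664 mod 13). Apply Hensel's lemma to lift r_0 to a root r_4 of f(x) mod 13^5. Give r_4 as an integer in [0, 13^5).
r_4 = 170780 (mod 371293)

Hensel's recurrence: r_{i+1} = r_i − f(r_i)·(f′(r_i))^{-1} mod 13^{i+2}, with f′(x) = 2x. Iterate:
  r_0 = 12 (mod 13)
  r_1 = 90 (mod 169)
  r_2 = 1611 (mod 2197)
  r_3 = 27975 (mod 28561)
  r_4 = 170780 (mod 371293)
Final: r_4 = 170780, and one checks f(r_4) ≡ 0 mod 13^5.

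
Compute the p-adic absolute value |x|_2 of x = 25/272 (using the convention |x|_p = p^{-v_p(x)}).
|25/272|_2 = 16

Step 1 — compute v_2(x) by factoring powers of 2 out of the numerator and denominator: v_2(25/272) = -4. Step 2 — apply |x|_p = p^{-v_p(x)} = 2^{4} = 16.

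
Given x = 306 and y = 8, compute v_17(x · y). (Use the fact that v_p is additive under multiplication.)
v_17(2448) = 1

v_p(x) = 1 (factor: 306 = 17^1 · 18); v_p(y) = 0 (factor: 8 = 17^0 · 8). Additivity: v_p(xy) = v_p(x) + v_p(y) = 1 + 0 = 1. (Direct check: xy = 2448 = 17^1 · (144).)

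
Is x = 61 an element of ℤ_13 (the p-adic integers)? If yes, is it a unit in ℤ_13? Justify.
x ∈ ℤ_13^× (unit); v_13(x) = 0

ℤ_13 = {x ∈ ℚ_13 : v_13(x) ≥ 0} and ℤ_13^× = {x ∈ ℤ_13 : v_13(x) = 0}. Here v_13(61) = v_13(num) − v_13(den) = 0; compare against these criteria.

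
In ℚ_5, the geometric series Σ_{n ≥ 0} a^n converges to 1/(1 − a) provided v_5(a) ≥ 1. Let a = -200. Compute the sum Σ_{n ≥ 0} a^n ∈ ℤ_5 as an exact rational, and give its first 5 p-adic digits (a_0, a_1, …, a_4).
Σ a^n = 1/(1 − a) = 1/201;  first 5 digits = (1, 0, 2, 3, 3)

v_5(a) = 2 ≥ 1, so the series converges in ℤ_5 to 1/(1 − a) = 1/(1 − (-200)) = 1/201. Expand this rational in ℤ_5: compute digits iteratively via d_i = x_i mod 5, x_{i+1} = (x_i − d_i)/5. The first 5 digits are (1, 0, 2, 3, 3).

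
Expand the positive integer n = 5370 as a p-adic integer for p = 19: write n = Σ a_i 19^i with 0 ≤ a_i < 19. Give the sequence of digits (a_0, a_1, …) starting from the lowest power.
(a_0, a_1, …) = (12, 16, 14)

Repeated division by 19 gives the digits low-to-high: 5370 = 12 + 16·19^1 + 14·19^2. Digit sequence: (12, 16, 14).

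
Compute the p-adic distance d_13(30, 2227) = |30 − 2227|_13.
d_13(30, 2227) = 1/2197

Step 1 — x − y = 30 − 2227 = -2197. Step 2 — v_13(-2197) = 3 (factor: -2197 = −(13^3 · 1); the sign does not affect v_p). Step 3 — |x − y|_13 = 13^{-3} = 1/2197.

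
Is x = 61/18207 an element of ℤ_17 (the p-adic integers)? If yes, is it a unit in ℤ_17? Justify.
x ∉ ℤ_17 (v_17(x) = -2 < 0)

ℤ_17 = {x ∈ ℚ_17 : v_17(x) ≥ 0} and ℤ_17^× = {x ∈ ℤ_17 : v_17(x) = 0}. Here v_17(61/18207) = v_17(num) − v_17(den) = -2; compare against these criteria.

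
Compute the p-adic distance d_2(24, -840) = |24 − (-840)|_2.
d_2(24, -840) = 1/32

Step 1 — x − y = 24 − (-840) = 864. Step 2 — v_2(864) = 5 (factor: 864 = (2^5 · 27); the sign does not affect v_p). Step 3 — |x − y|_2 = 2^{-5} = 1/32.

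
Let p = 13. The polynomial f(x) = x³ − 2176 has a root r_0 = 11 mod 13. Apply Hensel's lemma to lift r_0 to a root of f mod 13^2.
r_1 = 11 (mod 169)

Hensel: r_{i+1} = r_i − f(r_i)/f′(r_i) mod 13^{i+2}, where f′(x) = 3x². Iterate:
  r_0 = 11 (mod 13)
  r_1 = 11 (mod 169)
Final: r = 11 with f(r) ≡ 0 mod 13^2.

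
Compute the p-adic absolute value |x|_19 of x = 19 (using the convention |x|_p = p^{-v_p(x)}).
|19|_19 = 1/19

Step 1 — compute v_19(x) by factoring powers of 19 out of the numerator and denominator: v_19(19) = 1. Step 2 — apply |x|_p = p^{-v_p(x)} = 19^{-1} = 1/19.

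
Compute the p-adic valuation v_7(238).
v_7(238) = 1

v_7(n) is the largest exponent k such that 7^k divides n. Factor out: 238 = 7^1 · 34. (Sign doesn't affect v_p.) So v_7(238) = 1.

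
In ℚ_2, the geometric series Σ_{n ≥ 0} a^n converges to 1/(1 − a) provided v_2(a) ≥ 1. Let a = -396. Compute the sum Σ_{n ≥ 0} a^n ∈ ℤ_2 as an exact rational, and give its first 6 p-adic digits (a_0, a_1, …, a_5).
Σ a^n = 1/(1 − a) = 1/397;  first 6 digits = (1, 0, 1, 0, 0, 0)

v_2(a) = 2 ≥ 1, so the series converges in ℤ_2 to 1/(1 − a) = 1/(1 − (-396)) = 1/397. Expand this rational in ℤ_2: compute digits iteratively via d_i = x_i mod 2, x_{i+1} = (x_i − d_i)/2. The first 6 digits are (1, 0, 1, 0, 0, 0).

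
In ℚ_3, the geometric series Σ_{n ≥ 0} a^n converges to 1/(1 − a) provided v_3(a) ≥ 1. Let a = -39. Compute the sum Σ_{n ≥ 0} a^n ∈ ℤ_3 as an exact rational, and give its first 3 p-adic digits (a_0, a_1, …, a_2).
Σ a^n = 1/(1 − a) = 1/40;  first 3 digits = (1, 2, 2)

v_3(a) = 1 ≥ 1, so the series converges in ℤ_3 to 1/(1 − a) = 1/(1 − (-39)) = 1/40. Expand this rational in ℤ_3: compute digits iteratively via d_i = x_i mod 3, x_{i+1} = (x_i − d_i)/3. The first 3 digits are (1, 2, 2).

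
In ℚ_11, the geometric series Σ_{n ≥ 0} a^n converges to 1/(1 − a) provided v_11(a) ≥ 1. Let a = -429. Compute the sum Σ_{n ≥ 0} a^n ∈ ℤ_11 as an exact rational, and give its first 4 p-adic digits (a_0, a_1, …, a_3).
Σ a^n = 1/(1 − a) = 1/430;  first 4 digits = (1, 5, 10, 9)

v_11(a) = 1 ≥ 1, so the series converges in ℤ_11 to 1/(1 − a) = 1/(1 − (-429)) = 1/430. Expand this rational in ℤ_11: compute digits iteratively via d_i = x_i mod 11, x_{i+1} = (x_i − d_i)/11. The first 4 digits are (1, 5, 10, 9).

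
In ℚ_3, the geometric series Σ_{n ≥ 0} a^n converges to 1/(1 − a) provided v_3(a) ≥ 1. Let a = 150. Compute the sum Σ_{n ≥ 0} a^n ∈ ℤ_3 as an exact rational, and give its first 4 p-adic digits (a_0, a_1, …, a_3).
Σ a^n = 1/(1 − a) = -1/149;  first 4 digits = (1, 2, 2, 0)

v_3(a) = 1 ≥ 1, so the series converges in ℤ_3 to 1/(1 − a) = 1/(1 − 150) = -1/149. Expand this rational in ℤ_3: compute digits iteratively via d_i = x_i mod 3, x_{i+1} = (x_i − d_i)/3. The first 4 digits are (1, 2, 2, 0).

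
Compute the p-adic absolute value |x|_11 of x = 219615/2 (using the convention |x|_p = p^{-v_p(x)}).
|219615/2|_11 = 1/14641

Step 1 — compute v_11(x) by factoring powers of 11 out of the numerator and denominator: v_11(219615/2) = 4. Step 2 — apply |x|_p = p^{-v_p(x)} = 11^{-4} = 1/14641.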